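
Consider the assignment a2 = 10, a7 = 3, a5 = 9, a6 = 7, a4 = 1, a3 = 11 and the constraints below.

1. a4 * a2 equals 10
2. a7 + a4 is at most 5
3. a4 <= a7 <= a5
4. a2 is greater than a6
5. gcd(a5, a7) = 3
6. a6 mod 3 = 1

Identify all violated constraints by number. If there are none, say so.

1. a4 * a2 = 1 * 10 = 10 — holds.
2. a7 + a4 = 3 + 1 = 4; 4 ≤ 5 — holds.
3. values 1 <= 3 <= 9 — holds.
4. a2 = 10, a6 = 7; 10 > 7 — holds.
5. gcd(9, 3) = 3 — holds.
6. 7 mod 3 = 1 — holds.

All constraints are satisfied.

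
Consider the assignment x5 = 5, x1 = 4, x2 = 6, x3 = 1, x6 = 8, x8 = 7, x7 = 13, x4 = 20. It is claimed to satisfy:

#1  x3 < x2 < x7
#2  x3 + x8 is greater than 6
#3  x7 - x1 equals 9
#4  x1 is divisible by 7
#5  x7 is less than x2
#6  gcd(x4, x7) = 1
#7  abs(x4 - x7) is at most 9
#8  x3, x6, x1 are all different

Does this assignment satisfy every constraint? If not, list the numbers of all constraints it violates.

#1 values 1 < 6 < 13  OK
#2 x3 + x8 = 1 + 7 = 8; 8 > 6  OK
#3 x7 - x1 = 13 - 4 = 9  OK
#4 4 = 7*0 + 4, so 7 does not divide 4  FAIL
#5 x7 = 13, x2 = 6; 13 ≥ 6 (want <)  FAIL
#6 gcd(20, 13) = 1  OK
#7 abs(20 - 13) = 7; 7 ≤ 9  OK
#8 values 1, 8, 4 are pairwise distinct  OK

Constraints 4 and 5 are violated.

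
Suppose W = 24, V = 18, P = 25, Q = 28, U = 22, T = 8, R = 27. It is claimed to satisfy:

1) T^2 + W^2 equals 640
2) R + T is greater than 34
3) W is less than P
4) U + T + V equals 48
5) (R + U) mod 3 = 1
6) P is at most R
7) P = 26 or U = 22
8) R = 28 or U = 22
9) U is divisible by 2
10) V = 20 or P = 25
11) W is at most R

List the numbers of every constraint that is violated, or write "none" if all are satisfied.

1) T^2 + W^2 = 8^2 + 24^2 = 64 + 576 = 640 — OK.
2) R + T = 27 + 8 = 35; 35 > 34 — OK.
3) W = 24, P = 25; 24 < 25 — OK.
4) U + T + V = 22 + 8 + 18 = 48 — OK.
5) R + U = 49; 49 mod 3 = 1 — OK.
6) P = 25, R = 27; 25 ≤ 27 — OK.
7) P = 25 ≠ 26, but U = 22 = 22 (second disjunct) — OK.
8) R = 27 ≠ 28, but U = 22 = 22 (second disjunct) — OK.
9) 22 / 2 = 11, so 2 divides 22 — OK.
10) V = 18 ≠ 20, but P = 25 = 25 (second disjunct) — OK.
11) W = 24, R = 27; 24 ≤ 27 — OK.

No violations.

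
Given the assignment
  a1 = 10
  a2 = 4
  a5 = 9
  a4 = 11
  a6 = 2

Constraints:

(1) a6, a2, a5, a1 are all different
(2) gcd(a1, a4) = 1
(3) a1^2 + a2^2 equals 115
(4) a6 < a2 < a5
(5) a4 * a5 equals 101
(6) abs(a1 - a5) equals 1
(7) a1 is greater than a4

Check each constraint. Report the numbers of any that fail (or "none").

(1) values 2, 4, 9, 10 are pairwise distinct — satisfied.
(2) gcd(10, 11) = 1 — satisfied.
(3) a1^2 + a2^2 = 10^2 + 4^2 = 100 + 16 = 116, not 115 — violated.
(4) values 2 < 4 < 9 — satisfied.
(5) a4 * a5 = 11 * 9 = 99, not 101 — violated.
(6) abs(10 - 9) = 1 — satisfied.
(7) a1 = 10, a4 = 11; 10 ≤ 11 (want >) — violated.

Constraints 3, 5, 7 are violated.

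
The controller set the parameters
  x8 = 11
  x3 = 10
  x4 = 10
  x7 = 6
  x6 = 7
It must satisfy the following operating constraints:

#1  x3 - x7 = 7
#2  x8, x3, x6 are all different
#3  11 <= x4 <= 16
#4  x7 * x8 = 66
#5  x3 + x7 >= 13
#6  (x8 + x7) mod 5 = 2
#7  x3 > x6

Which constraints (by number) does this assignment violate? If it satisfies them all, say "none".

#1 x3 - x7 = 10 - 6 = 4, not 7 — violated.
#2 values 11, 10, 7 are pairwise distinct — satisfied.
#3 x4 = 10 is outside [11, 16] — violated.
#4 x7 * x8 = 6 * 11 = 66 — satisfied.
#5 x3 + x7 = 10 + 6 = 16; 16 ≥ 13 — satisfied.
#6 x8 + x7 = 17; 17 mod 5 = 2 — satisfied.
#7 x3 = 10, x6 = 7; 10 > 7 — satisfied.

Constraints 1 and 3 do not hold.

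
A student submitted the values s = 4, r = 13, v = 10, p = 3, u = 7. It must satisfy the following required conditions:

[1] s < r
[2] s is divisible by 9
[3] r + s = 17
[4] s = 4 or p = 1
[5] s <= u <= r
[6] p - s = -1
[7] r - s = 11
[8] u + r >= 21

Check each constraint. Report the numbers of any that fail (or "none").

[1] s = 4, r = 13; 4 < 13  OK
[2] 4 = 9*0 + 4, so 9 does not divide 4  FAIL
[3] r + s = 13 + 4 = 17  OK
[4] s = 4 = 4 (first disjunct)  OK
[5] values 4 <= 7 <= 13  OK
[6] p - s = 3 - 4 = -1  OK
[7] r - s = 13 - 4 = 9, not 11  FAIL
[8] u + r = 7 + 13 = 20; 20 < 21, bound 21 not met  FAIL

The assignment fails constraints 2, 7, and 8.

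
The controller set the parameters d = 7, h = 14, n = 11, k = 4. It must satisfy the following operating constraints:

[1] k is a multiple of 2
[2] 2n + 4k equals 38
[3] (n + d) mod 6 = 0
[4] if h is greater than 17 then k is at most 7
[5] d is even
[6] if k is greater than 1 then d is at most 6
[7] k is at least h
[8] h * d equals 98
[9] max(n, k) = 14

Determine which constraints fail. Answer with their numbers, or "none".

Violated: 5, 6, 7, 9.

[1] 4 / 2 = 2, so 2 divides 4  ✓
[2] 2n + 4k = 2(11) + 4(4) = 38  ✓
[3] n + d = 18; 18 mod 6 = 0  ✓
[4] h = 14, not > 17; antecedent false, conditional vacuously true  ✓
[5] d = 7 is odd  ✗
[6] k = 4 > 1, so we need d ≤ 6; but d = 7 > 6  ✗
[7] k = 4, h = 14; 4 < 14 (want ≥)  ✗
[8] h * d = 14 * 7 = 98  ✓
[9] max(11, 4) = 11, not 14  ✗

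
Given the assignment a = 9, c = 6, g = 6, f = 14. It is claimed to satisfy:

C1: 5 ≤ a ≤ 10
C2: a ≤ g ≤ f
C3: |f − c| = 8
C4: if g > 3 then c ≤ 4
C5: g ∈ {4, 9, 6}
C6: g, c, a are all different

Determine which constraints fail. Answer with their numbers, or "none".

Constraints 2, 4, and 6 do not hold.

C1: a = 9 lies in [5, 10]  ✓
C2: values 9, 6, 14; a = 9 is not ≤ g = 6  ✗
C3: |14 − 6| = 8  ✓
C4: g = 6 > 3, so we need c ≤ 4; but c = 6 > 4  ✗
C5: g = 6 is in {4, 9, 6}  ✓
C6: g = c = 6, not all different  ✗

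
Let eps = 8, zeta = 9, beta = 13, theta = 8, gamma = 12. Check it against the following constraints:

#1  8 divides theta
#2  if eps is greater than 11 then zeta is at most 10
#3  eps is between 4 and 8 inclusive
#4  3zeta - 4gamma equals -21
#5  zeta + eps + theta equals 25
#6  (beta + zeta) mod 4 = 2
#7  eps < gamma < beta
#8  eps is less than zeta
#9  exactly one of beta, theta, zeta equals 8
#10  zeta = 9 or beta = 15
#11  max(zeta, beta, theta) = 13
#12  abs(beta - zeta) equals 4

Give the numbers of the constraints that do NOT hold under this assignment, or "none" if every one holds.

#1 8 / 8 = 1, so 8 divides 8 — holds.
#2 eps = 8, not > 11; antecedent false, conditional vacuously true — holds.
#3 eps = 8 lies in [4, 8] — holds.
#4 3zeta - 4gamma = 3(9) - 4(12) = -21 — holds.
#5 zeta + eps + theta = 9 + 8 + 8 = 25 — holds.
#6 beta + zeta = 22; 22 mod 4 = 2 — holds.
#7 values 8 < 12 < 13 — holds.
#8 eps = 8, zeta = 9; 8 < 9 — holds.
#9 beta=13, theta=8, zeta=9; 1 of them equals 8 — holds.
#10 zeta = 9 = 9 (first disjunct) — holds.
#11 max(9, 13, 8) = 13 — holds.
#12 abs(13 - 9) = 4 — holds.

Yes — all constraints hold.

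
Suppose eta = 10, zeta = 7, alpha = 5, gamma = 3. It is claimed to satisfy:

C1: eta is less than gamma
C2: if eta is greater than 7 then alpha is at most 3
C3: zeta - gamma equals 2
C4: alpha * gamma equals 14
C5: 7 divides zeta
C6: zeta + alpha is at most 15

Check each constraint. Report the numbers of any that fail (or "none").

No — constraints 1, 2, 3, and 4 are not satisfied.

C1: eta = 10, gamma = 3; 10 ≥ 3 (want <)  fails
C2: eta = 10 > 7, so we need alpha ≤ 3; but alpha = 5 > 3  fails
C3: zeta - gamma = 7 - 3 = 4, not 2  fails
C4: alpha * gamma = 5 * 3 = 15, not 14  fails
C5: 7 / 7 = 1, so 7 divides 7  holds
C6: zeta + alpha = 7 + 5 = 12; 12 ≤ 15  holds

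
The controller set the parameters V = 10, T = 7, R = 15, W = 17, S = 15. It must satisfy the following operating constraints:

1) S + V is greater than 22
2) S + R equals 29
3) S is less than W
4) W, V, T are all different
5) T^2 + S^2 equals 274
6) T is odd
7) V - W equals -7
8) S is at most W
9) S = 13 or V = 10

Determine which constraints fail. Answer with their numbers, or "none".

Constraint 2 does not hold.

1) S + V = 15 + 10 = 25; 25 > 22  OK
2) S + R = 15 + 15 = 30, not 29  FAIL
3) S = 15, W = 17; 15 < 17  OK
4) values 17, 10, 7 are pairwise distinct  OK
5) T^2 + S^2 = 7^2 + 15^2 = 49 + 225 = 274  OK
6) T = 7 is odd  OK
7) V - W = 10 - 17 = -7  OK
8) S = 15, W = 17; 15 ≤ 17  OK
9) S = 15 ≠ 13, but V = 10 = 10 (second disjunct)  OK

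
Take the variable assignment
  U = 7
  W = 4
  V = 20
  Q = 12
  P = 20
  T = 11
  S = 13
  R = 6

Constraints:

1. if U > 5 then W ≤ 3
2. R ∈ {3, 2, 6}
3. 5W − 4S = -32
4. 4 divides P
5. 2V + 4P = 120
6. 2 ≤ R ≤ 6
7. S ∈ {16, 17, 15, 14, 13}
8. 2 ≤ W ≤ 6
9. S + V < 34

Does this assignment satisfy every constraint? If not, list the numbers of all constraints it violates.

No — constraint 1 is not satisfied.

1. U = 7 > 5, so we need W ≤ 3; but W = 4 > 3  ✗
2. R = 6 is in {3, 2, 6}  ✓
3. 5W − 4S = 5(4) − 4(13) = -32  ✓
4. 20 / 4 = 5, so 4 divides 20  ✓
5. 2V + 4P = 2(20) + 4(20) = 120  ✓
6. R = 6 lies in [2, 6]  ✓
7. S = 13 is in {16, 17, 15, 14, 13}  ✓
8. W = 4 lies in [2, 6]  ✓
9. S + V = 13 + 20 = 33; 33 < 34  ✓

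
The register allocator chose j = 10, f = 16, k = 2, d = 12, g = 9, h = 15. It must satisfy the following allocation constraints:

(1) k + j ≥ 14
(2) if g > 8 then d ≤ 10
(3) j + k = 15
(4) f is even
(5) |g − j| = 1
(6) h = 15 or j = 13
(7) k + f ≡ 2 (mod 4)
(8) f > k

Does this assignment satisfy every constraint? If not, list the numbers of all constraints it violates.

Constraints 1, 2, and 3 are violated.

(1) k + j = 2 + 10 = 12; 12 < 14, bound 14 not met  no
(2) g = 9 > 8, so we need d ≤ 10; but d = 12 > 10  no
(3) j + k = 10 + 2 = 12, not 15  no
(4) f = 16 is even  yes
(5) |9 − 10| = 1  yes
(6) h = 15 = 15 (first disjunct)  yes
(7) k + f = 18; 18 mod 4 = 2  yes
(8) f = 16, k = 2; 16 > 2  yes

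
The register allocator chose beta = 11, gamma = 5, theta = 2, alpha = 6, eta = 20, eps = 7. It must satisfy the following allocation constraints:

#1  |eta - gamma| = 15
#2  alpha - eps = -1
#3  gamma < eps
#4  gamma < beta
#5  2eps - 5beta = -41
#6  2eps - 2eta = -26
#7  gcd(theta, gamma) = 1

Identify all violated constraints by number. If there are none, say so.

#1 |20 - 5| = 15  ✓
#2 alpha - eps = 6 - 7 = -1  ✓
#3 gamma = 5, eps = 7; 5 < 7  ✓
#4 gamma = 5, beta = 11; 5 < 11  ✓
#5 2eps - 5beta = 2(7) - 5(11) = -41  ✓
#6 2eps - 2eta = 2(7) - 2(20) = -26  ✓
#7 gcd(2, 5) = 1  ✓

All constraints are satisfied.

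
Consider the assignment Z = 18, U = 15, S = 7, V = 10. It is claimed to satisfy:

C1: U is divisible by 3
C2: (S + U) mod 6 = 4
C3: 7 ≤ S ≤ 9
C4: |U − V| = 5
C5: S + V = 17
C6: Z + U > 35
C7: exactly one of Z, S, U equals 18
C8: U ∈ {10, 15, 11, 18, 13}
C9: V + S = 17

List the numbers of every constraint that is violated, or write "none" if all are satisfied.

Constraint 6 does not hold.

C1: 15 / 3 = 5, so 3 divides 15  ✓
C2: S + U = 22; 22 mod 6 = 4  ✓
C3: S = 7 lies in [7, 9]  ✓
C4: |15 − 10| = 5  ✓
C5: S + V = 7 + 10 = 17  ✓
C6: Z + U = 18 + 15 = 33; 33 ≤ 35, bound 35 not met  ✗
C7: Z=18, S=7, U=15; 1 of them equals 18  ✓
C8: U = 15 is in {10, 15, 11, 18, 13}  ✓
C9: V + S = 10 + 7 = 17  ✓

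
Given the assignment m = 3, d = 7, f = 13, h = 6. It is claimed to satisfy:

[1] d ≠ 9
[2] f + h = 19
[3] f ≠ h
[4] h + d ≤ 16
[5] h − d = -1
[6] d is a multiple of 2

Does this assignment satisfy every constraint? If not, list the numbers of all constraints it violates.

Constraint 6 is violated.

[1] d = 7, and 7 ≠ 9  ✓
[2] f + h = 13 + 6 = 19  ✓
[3] f = 13, h = 6; distinct  ✓
[4] h + d = 6 + 7 = 13; 13 ≤ 16  ✓
[5] h − d = 6 − 7 = -1  ✓
[6] 7 = 2×3 + 1, so 2 does not divide 7  ✗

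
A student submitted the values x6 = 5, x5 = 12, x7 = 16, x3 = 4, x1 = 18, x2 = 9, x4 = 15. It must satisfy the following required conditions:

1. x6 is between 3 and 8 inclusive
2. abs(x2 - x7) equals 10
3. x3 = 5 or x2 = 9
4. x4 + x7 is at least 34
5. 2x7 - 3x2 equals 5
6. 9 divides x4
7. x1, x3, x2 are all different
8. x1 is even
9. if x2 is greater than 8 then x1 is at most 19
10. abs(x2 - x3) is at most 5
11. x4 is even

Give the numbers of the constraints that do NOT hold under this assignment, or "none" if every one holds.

1. x6 = 5 lies in [3, 8]  true
2. abs(9 - 16) = 7, not 10  false
3. x3 = 4 ≠ 5, but x2 = 9 = 9 (second disjunct)  true
4. x4 + x7 = 15 + 16 = 31; 31 < 34, bound 34 not met  false
5. 2x7 - 3x2 = 2(16) - 3(9) = 5  true
6. 15 = 9*1 + 6, so 9 does not divide 15  false
7. values 18, 4, 9 are pairwise distinct  true
8. x1 = 18 is even  true
9. x2 = 9 > 8, so we need x1 ≤ 19; x1 = 18 ≤ 19  true
10. abs(9 - 4) = 5; 5 ≤ 5  true
11. x4 = 15 is odd  false

Constraints 2, 4, 6, and 11 do not hold.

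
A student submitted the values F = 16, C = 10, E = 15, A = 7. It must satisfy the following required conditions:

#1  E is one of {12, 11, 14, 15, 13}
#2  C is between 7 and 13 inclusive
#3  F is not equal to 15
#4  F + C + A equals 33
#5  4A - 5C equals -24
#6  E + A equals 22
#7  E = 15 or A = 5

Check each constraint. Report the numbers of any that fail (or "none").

The assignment fails constraint 5.

#1 E = 15 is in {12, 11, 14, 15, 13} — holds.
#2 C = 10 lies in [7, 13] — holds.
#3 F = 16, and 16 ≠ 15 — holds.
#4 F + C + A = 16 + 10 + 7 = 33 — holds.
#5 4A - 5C = 4(7) - 5(10) = -22, not -24 — fails.
#6 E + A = 15 + 7 = 22 — holds.
#7 E = 15 = 15 (first disjunct) — holds.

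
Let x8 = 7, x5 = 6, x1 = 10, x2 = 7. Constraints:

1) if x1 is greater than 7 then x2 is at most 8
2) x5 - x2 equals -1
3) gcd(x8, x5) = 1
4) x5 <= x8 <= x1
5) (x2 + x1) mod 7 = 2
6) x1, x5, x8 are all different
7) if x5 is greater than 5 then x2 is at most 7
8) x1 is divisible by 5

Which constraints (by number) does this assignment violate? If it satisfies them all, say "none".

No — constraint 5 is not satisfied.

1) x1 = 10 > 7, so we need x2 ≤ 8; x2 = 7 ≤ 8  holds
2) x5 - x2 = 6 - 7 = -1  holds
3) gcd(7, 6) = 1  holds
4) values 6 <= 7 <= 10  holds
5) x2 + x1 = 17; 17 mod 7 = 3, not 2  fails
6) values 10, 6, 7 are pairwise distinct  holds
7) x5 = 6 > 5, so we need x2 ≤ 7; x2 = 7 ≤ 7  holds
8) 10 / 5 = 2, so 5 divides 10  holds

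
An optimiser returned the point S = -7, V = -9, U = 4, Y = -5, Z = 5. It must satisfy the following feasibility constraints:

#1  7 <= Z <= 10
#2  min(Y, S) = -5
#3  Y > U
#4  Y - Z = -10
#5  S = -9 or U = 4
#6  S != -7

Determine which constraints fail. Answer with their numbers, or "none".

Violated: 1, 2, 3, and 6.

#1 Z = 5 is outside [7, 10] — violated.
#2 min(-5, -7) = -7, not -5 — violated.
#3 Y = -5, U = 4; -5 ≤ 4 (want >) — violated.
#4 Y - Z = -5 - 5 = -10 — satisfied.
#5 S = -7 ≠ -9, but U = 4 = 4 (second disjunct) — satisfied.
#6 S = -7, but -7 is required to differ — violated.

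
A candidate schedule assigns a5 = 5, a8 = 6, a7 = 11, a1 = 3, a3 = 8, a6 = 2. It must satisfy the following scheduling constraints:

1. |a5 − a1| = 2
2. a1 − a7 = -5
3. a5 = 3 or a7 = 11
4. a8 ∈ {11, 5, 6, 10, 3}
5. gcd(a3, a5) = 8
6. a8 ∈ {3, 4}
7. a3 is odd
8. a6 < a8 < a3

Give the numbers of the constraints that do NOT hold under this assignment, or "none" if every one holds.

Violated: 2, 5, 6, and 7.

1. |5 − 3| = 2 — satisfied.
2. a1 − a7 = 3 − 11 = -8, not -5 — violated.
3. a5 = 5 ≠ 3, but a7 = 11 = 11 (second disjunct) — satisfied.
4. a8 = 6 is in {11, 5, 6, 10, 3} — satisfied.
5. gcd(8, 5) = 1, not 8 — violated.
6. a8 = 6 is not in {3, 4} — violated.
7. a3 = 8 is even — violated.
8. values 2 < 6 < 8 — satisfied.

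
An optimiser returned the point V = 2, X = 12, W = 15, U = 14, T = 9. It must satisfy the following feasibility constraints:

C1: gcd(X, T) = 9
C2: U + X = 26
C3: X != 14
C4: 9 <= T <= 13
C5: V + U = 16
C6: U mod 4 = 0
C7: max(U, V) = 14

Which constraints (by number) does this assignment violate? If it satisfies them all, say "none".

Constraints 1 and 6 do not hold.

C1: gcd(12, 9) = 3, not 9  ✘
C2: U + X = 14 + 12 = 26  ✔
C3: X = 12, and 12 ≠ 14  ✔
C4: T = 9 lies in [9, 13]  ✔
C5: V + U = 2 + 14 = 16  ✔
C6: 14 mod 4 = 2, not 0  ✘
C7: max(14, 2) = 14  ✔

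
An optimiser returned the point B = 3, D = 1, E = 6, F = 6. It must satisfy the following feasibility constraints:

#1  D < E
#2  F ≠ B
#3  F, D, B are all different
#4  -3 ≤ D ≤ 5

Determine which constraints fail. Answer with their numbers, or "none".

All constraints are satisfied.

#1 D = 1, E = 6; 1 < 6  OK
#2 F = 6, B = 3; distinct  OK
#3 values 6, 1, 3 are pairwise distinct  OK
#4 D = 1 lies in [-3, 5]  OK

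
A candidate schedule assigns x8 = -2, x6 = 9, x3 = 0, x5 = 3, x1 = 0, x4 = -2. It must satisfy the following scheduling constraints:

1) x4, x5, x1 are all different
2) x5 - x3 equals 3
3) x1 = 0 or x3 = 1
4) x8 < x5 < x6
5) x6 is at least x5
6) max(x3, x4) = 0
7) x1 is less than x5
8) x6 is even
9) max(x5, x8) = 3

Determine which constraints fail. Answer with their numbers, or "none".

Constraint 8 does not hold.

1) values -2, 3, 0 are pairwise distinct  holds
2) x5 - x3 = 3 - 0 = 3  holds
3) x1 = 0 = 0 (first disjunct)  holds
4) values -2 < 3 < 9  holds
5) x6 = 9, x5 = 3; 9 ≥ 3  holds
6) max(0, -2) = 0  holds
7) x1 = 0, x5 = 3; 0 < 3  holds
8) x6 = 9 is odd  fails
9) max(3, -2) = 3  holds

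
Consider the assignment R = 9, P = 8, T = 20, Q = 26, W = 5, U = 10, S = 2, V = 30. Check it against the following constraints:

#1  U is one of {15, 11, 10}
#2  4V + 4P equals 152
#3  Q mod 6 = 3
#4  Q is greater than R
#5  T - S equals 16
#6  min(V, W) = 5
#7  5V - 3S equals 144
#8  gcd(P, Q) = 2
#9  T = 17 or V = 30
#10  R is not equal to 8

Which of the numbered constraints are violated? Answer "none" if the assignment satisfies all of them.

#1 U = 10 is in {15, 11, 10}  true
#2 4V + 4P = 4(30) + 4(8) = 152  true
#3 26 mod 6 = 2, not 3  false
#4 Q = 26, R = 9; 26 > 9  true
#5 T - S = 20 - 2 = 18, not 16  false
#6 min(30, 5) = 5  true
#7 5V - 3S = 5(30) - 3(2) = 144  true
#8 gcd(8, 26) = 2  true
#9 T = 20 ≠ 17, but V = 30 = 30 (second disjunct)  true
#10 R = 9, and 9 ≠ 8  true

The assignment fails constraints 3 and 5.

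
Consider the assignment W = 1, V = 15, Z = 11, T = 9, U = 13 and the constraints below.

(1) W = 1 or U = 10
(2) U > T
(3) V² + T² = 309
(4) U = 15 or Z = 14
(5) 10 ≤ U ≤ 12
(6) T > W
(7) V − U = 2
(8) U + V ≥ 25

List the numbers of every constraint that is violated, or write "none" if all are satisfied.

Constraints 3, 4, 5 do not hold.

(1) W = 1 = 1 (first disjunct) — satisfied.
(2) U = 13, T = 9; 13 > 9 — satisfied.
(3) V² + T² = 15² + 9² = 225 + 81 = 306, not 309 — violated.
(4) U = 13 ≠ 15 and Z = 11 ≠ 14; both disjuncts false — violated.
(5) U = 13 is outside [10, 12] — violated.
(6) T = 9, W = 1; 9 > 1 — satisfied.
(7) V − U = 15 − 13 = 2 — satisfied.
(8) U + V = 13 + 15 = 28; 28 ≥ 25 — satisfied.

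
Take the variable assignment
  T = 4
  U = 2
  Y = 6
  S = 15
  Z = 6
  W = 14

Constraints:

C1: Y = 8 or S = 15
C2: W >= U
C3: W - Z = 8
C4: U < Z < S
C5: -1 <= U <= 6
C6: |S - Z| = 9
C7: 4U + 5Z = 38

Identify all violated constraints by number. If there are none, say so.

The assignment satisfies every constraint.

C1: Y = 6 ≠ 8, but S = 15 = 15 (second disjunct)  ✔
C2: W = 14, U = 2; 14 ≥ 2  ✔
C3: W - Z = 14 - 6 = 8  ✔
C4: values 2 < 6 < 15  ✔
C5: U = 2 lies in [-1, 6]  ✔
C6: |15 - 6| = 9  ✔
C7: 4U + 5Z = 4(2) + 5(6) = 38  ✔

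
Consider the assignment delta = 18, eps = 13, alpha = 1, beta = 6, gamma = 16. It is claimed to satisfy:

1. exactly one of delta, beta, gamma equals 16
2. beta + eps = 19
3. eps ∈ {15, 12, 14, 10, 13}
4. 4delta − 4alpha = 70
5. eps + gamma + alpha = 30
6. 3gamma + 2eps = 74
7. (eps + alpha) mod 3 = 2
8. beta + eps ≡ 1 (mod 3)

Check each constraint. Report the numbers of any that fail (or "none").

No — constraint 4 is not satisfied.

1. delta=18, beta=6, gamma=16; 1 of them equals 16 — satisfied.
2. beta + eps = 6 + 13 = 19 — satisfied.
3. eps = 13 is in {15, 12, 14, 10, 13} — satisfied.
4. 4delta − 4alpha = 4(18) − 4(1) = 68, not 70 — violated.
5. eps + gamma + alpha = 13 + 16 + 1 = 30 — satisfied.
6. 3gamma + 2eps = 3(16) + 2(13) = 74 — satisfied.
7. eps + alpha = 14; 14 mod 3 = 2 — satisfied.
8. beta + eps = 19; 19 mod 3 = 1 — satisfied.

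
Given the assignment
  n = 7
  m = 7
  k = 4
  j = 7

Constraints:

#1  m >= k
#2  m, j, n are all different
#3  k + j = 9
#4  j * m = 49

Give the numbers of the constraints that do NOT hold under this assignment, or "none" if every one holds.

#1 m = 7, k = 4; 7 ≥ 4 — holds.
#2 m = j = 7, not all different — fails.
#3 k + j = 4 + 7 = 11, not 9 — fails.
#4 j * m = 7 * 7 = 49 — holds.

The assignment fails constraints 2, 3.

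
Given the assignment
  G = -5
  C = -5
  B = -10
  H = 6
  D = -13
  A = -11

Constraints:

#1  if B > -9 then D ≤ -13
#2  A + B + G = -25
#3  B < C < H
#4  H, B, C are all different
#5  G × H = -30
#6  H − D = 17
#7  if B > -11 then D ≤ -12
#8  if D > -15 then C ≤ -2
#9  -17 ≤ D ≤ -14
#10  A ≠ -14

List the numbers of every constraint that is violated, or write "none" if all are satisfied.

Constraints 2, 6, 9 do not hold.

#1 B = -10, not > -9; antecedent false, conditional vacuously true — OK.
#2 A + B + G = -11 + (-10) + (-5) = -26, not -25 — violated.
#3 values -10 < -5 < 6 — OK.
#4 values 6, -10, -5 are pairwise distinct — OK.
#5 G × H = -5 × 6 = -30 — OK.
#6 H − D = 6 − (-13) = 19, not 17 — violated.
#7 B = -10 > -11, so we need D ≤ -12; D = -13 ≤ -12 — OK.
#8 D = -13 > -15, so we need C ≤ -2; C = -5 ≤ -2 — OK.
#9 D = -13 is outside [-17, -14] — violated.
#10 A = -11, and -11 ≠ -14 — OK.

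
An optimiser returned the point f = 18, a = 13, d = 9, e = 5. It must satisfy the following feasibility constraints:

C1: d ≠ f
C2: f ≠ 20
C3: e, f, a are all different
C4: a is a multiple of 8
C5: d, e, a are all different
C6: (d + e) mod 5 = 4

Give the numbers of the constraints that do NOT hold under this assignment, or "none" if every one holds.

C1: d = 9, f = 18; distinct  true
C2: f = 18, and 18 ≠ 20  true
C3: values 5, 18, 13 are pairwise distinct  true
C4: 13 = 8×1 + 5, so 8 does not divide 13  false
C5: values 9, 5, 13 are pairwise distinct  true
C6: d + e = 14; 14 mod 5 = 4  true

Constraint 4 does not hold.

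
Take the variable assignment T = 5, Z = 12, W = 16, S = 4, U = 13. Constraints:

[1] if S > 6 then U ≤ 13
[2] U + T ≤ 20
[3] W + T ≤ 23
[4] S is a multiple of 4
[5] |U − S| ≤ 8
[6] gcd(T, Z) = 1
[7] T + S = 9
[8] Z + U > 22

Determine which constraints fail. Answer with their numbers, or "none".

The assignment fails constraint 5.

[1] S = 4, not > 6; antecedent false, conditional vacuously true — satisfied.
[2] U + T = 13 + 5 = 18; 18 ≤ 20 — satisfied.
[3] W + T = 16 + 5 = 21; 21 ≤ 23 — satisfied.
[4] 4 / 4 = 1, so 4 divides 4 — satisfied.
[5] |13 − 4| = 9; 9 > 8, exceeds bound 8 — violated.
[6] gcd(5, 12) = 1 — satisfied.
[7] T + S = 5 + 4 = 9 — satisfied.
[8] Z + U = 12 + 13 = 25; 25 > 22 — satisfied.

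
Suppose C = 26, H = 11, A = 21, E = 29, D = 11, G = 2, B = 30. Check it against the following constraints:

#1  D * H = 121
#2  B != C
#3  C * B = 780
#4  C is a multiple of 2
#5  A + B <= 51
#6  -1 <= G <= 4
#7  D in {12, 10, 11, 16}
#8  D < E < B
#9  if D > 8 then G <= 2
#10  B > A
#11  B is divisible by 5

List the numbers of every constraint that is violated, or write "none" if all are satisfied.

#1 D * H = 11 * 11 = 121 — OK.
#2 B = 30, C = 26; distinct — OK.
#3 C * B = 26 * 30 = 780 — OK.
#4 26 / 2 = 13, so 2 divides 26 — OK.
#5 A + B = 21 + 30 = 51; 51 ≤ 51 — OK.
#6 G = 2 lies in [-1, 4] — OK.
#7 D = 11 is in {12, 10, 11, 16} — OK.
#8 values 11 < 29 < 30 — OK.
#9 D = 11 > 8, so we need G ≤ 2; G = 2 ≤ 2 — OK.
#10 B = 30, A = 21; 30 > 21 — OK.
#11 30 / 5 = 6, so 5 divides 30 — OK.

No violations.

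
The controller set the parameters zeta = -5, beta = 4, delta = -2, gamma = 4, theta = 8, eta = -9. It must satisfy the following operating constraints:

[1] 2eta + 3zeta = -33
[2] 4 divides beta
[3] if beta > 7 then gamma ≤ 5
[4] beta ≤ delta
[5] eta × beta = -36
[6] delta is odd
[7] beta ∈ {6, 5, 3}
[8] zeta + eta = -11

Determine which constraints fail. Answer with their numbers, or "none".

[1] 2eta + 3zeta = 2(-9) + 3(-5) = -33 — holds.
[2] 4 / 4 = 1, so 4 divides 4 — holds.
[3] beta = 4, not > 7; antecedent false, conditional vacuously true — holds.
[4] beta = 4, delta = -2; 4 > -2 (want ≤) — does not hold.
[5] eta × beta = -9 × 4 = -36 — holds.
[6] delta = -2 is even — does not hold.
[7] beta = 4 is not in {6, 5, 3} — does not hold.
[8] zeta + eta = -5 + (-9) = -14, not -11 — does not hold.

Violated: 4, 6, 7, and 8.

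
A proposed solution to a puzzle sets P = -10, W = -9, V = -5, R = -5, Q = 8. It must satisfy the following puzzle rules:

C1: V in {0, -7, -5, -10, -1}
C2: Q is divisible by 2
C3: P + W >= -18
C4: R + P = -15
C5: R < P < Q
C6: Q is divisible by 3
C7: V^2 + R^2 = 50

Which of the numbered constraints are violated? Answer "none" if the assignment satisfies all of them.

The assignment fails constraints 3, 5, 6.

C1: V = -5 is in {0, -7, -5, -10, -1} — holds.
C2: 8 / 2 = 4, so 2 divides 8 — holds.
C3: P + W = -10 + (-9) = -19; -19 < -18, bound -18 not met — fails.
C4: R + P = -5 + (-10) = -15 — holds.
C5: values -5, -10, 8; R = -5 is not < P = -10 — fails.
C6: 8 = 3*2 + 2, so 3 does not divide 8 — fails.
C7: V^2 + R^2 = (-5)^2 + (-5)^2 = 25 + 25 = 50 — holds.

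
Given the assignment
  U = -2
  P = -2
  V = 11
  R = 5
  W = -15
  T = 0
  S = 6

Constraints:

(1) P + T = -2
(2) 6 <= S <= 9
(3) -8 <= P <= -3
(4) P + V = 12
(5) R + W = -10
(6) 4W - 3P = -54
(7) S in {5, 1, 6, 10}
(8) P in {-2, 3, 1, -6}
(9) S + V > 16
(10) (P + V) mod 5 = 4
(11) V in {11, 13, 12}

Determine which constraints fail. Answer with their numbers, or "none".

(1) P + T = -2 + 0 = -2 — holds.
(2) S = 6 lies in [6, 9] — holds.
(3) P = -2 is outside [-8, -3] — fails.
(4) P + V = -2 + 11 = 9, not 12 — fails.
(5) R + W = 5 + (-15) = -10 — holds.
(6) 4W - 3P = 4(-15) - 3(-2) = -54 — holds.
(7) S = 6 is in {5, 1, 6, 10} — holds.
(8) P = -2 is in {-2, 3, 1, -6} — holds.
(9) S + V = 6 + 11 = 17; 17 > 16 — holds.
(10) P + V = 9; 9 mod 5 = 4 — holds.
(11) V = 11 is in {11, 13, 12} — holds.

The assignment fails constraints 3, 4.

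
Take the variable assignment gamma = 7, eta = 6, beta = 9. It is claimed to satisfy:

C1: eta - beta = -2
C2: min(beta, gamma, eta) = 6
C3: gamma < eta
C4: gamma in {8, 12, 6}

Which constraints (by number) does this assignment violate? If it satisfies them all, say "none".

No — constraints 1, 3, and 4 are not satisfied.

C1: eta - beta = 6 - 9 = -3, not -2  fails
C2: min(9, 7, 6) = 6  holds
C3: gamma = 7, eta = 6; 7 ≥ 6 (want <)  fails
C4: gamma = 7 is not in {8, 12, 6}  fails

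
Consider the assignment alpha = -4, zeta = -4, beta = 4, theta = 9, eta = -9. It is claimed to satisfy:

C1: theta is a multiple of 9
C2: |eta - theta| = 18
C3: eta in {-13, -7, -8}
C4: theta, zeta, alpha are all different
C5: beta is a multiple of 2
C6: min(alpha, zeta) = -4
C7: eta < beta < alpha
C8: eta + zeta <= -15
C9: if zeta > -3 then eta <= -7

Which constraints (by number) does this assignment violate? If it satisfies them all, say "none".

C1: 9 / 9 = 1, so 9 divides 9 — holds.
C2: |-9 - 9| = 18 — holds.
C3: eta = -9 is not in {-13, -7, -8} — fails.
C4: zeta = alpha = -4, not all different — fails.
C5: 4 / 2 = 2, so 2 divides 4 — holds.
C6: min(-4, -4) = -4 — holds.
C7: values -9, 4, -4; beta = 4 is not < alpha = -4 — fails.
C8: eta + zeta = -9 + (-4) = -13; -13 > -15, bound -15 not met — fails.
C9: zeta = -4, not > -3; antecedent false, conditional vacuously true — holds.

Constraints 3, 4, 7, 8 do not hold.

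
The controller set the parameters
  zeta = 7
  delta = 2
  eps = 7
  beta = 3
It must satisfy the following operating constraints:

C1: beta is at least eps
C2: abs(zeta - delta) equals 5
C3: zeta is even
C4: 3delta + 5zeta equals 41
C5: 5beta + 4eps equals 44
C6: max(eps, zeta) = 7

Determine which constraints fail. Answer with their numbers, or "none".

C1: beta = 3, eps = 7; 3 < 7 (want ≥)  no
C2: abs(7 - 2) = 5  yes
C3: zeta = 7 is odd  no
C4: 3delta + 5zeta = 3(2) + 5(7) = 41  yes
C5: 5beta + 4eps = 5(3) + 4(7) = 43, not 44  no
C6: max(7, 7) = 7  yes

Constraints 1, 3, and 5 are violated.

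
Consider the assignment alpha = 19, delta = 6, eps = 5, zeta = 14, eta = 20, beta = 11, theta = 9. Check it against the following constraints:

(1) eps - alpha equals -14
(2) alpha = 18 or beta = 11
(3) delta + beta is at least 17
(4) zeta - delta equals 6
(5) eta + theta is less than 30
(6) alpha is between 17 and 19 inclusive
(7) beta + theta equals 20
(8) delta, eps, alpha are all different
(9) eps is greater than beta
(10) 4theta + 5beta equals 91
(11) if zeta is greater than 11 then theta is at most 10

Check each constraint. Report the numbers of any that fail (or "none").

The assignment fails constraints 4 and 9.

(1) eps - alpha = 5 - 19 = -14  OK
(2) alpha = 19 ≠ 18, but beta = 11 = 11 (second disjunct)  OK
(3) delta + beta = 6 + 11 = 17; 17 ≥ 17  OK
(4) zeta - delta = 14 - 6 = 8, not 6  FAIL
(5) eta + theta = 20 + 9 = 29; 29 < 30  OK
(6) alpha = 19 lies in [17, 19]  OK
(7) beta + theta = 11 + 9 = 20  OK
(8) values 6, 5, 19 are pairwise distinct  OK
(9) eps = 5, beta = 11; 5 ≤ 11 (want >)  FAIL
(10) 4theta + 5beta = 4(9) + 5(11) = 91  OK
(11) zeta = 14 > 11, so we need theta ≤ 10; theta = 9 ≤ 10  OK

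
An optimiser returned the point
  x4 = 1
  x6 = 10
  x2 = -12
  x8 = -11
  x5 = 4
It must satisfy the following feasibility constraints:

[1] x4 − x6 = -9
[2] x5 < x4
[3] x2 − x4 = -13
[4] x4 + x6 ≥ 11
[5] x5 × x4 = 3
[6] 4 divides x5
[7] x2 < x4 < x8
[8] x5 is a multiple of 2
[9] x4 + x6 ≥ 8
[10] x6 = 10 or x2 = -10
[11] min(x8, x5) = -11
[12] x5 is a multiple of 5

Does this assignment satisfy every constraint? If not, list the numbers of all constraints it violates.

[1] x4 − x6 = 1 − 10 = -9  holds
[2] x5 = 4, x4 = 1; 4 ≥ 1 (want <)  fails
[3] x2 − x4 = -12 − 1 = -13  holds
[4] x4 + x6 = 1 + 10 = 11; 11 ≥ 11  holds
[5] x5 × x4 = 4 × 1 = 4, not 3  fails
[6] 4 / 4 = 1, so 4 divides 4  holds
[7] values -12, 1, -11; x4 = 1 is not < x8 = -11  fails
[8] 4 / 2 = 2, so 2 divides 4  holds
[9] x4 + x6 = 1 + 10 = 11; 11 ≥ 8  holds
[10] x6 = 10 = 10 (first disjunct)  holds
[11] min(-11, 4) = -11  holds
[12] 4 = 5×0 + 4, so 5 does not divide 4  fails

The assignment fails constraints 2, 5, 7, 12.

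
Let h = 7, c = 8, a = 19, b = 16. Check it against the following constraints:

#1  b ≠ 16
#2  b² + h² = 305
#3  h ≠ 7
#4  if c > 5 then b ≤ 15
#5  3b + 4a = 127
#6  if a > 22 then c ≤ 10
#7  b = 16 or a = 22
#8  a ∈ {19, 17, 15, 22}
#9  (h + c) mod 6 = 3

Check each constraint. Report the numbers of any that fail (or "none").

Violated: 1, 3, 4, and 5.

#1 b = 16, but 16 is required to differ  fails
#2 b² + h² = 16² + 7² = 256 + 49 = 305  holds
#3 h = 7, but 7 is required to differ  fails
#4 c = 8 > 5, so we need b ≤ 15; but b = 16 > 15  fails
#5 3b + 4a = 3(16) + 4(19) = 124, not 127  fails
#6 a = 19, not > 22; antecedent false, conditional vacuously true  holds
#7 b = 16 = 16 (first disjunct)  holds
#8 a = 19 is in {19, 17, 15, 22}  holds
#9 h + c = 15; 15 mod 6 = 3  holds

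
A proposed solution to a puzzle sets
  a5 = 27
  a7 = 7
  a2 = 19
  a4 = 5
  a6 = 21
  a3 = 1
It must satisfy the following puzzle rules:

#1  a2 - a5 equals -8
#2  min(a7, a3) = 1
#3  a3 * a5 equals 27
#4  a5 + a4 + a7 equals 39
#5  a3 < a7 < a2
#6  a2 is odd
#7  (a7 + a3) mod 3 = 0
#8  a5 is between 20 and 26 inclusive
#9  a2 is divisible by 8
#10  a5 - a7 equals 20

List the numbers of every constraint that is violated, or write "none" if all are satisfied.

Constraints 7, 8, 9 do not hold.

#1 a2 - a5 = 19 - 27 = -8 — holds.
#2 min(7, 1) = 1 — holds.
#3 a3 * a5 = 1 * 27 = 27 — holds.
#4 a5 + a4 + a7 = 27 + 5 + 7 = 39 — holds.
#5 values 1 < 7 < 19 — holds.
#6 a2 = 19 is odd — holds.
#7 a7 + a3 = 8; 8 mod 3 = 2, not 0 — does not hold.
#8 a5 = 27 is outside [20, 26] — does not hold.
#9 19 = 8*2 + 3, so 8 does not divide 19 — does not hold.
#10 a5 - a7 = 27 - 7 = 20 — holds.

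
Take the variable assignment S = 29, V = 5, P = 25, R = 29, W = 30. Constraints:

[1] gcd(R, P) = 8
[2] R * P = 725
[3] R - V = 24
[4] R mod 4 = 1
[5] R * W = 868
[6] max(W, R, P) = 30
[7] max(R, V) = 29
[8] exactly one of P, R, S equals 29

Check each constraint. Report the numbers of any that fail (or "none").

No — constraints 1, 5, 8 are not satisfied.

[1] gcd(29, 25) = 1, not 8 — fails.
[2] R * P = 29 * 25 = 725 — holds.
[3] R - V = 29 - 5 = 24 — holds.
[4] 29 mod 4 = 1 — holds.
[5] R * W = 29 * 30 = 870, not 868 — fails.
[6] max(30, 29, 25) = 30 — holds.
[7] max(29, 5) = 29 — holds.
[8] P=25, R=29, S=29; 2 of them equal 29, not exactly one — fails.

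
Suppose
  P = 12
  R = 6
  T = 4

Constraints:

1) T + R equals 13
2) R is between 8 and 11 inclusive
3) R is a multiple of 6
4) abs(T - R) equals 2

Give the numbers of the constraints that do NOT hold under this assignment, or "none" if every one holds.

1) T + R = 4 + 6 = 10, not 13 — violated.
2) R = 6 is outside [8, 11] — violated.
3) 6 / 6 = 1, so 6 divides 6 — satisfied.
4) abs(4 - 6) = 2 — satisfied.

The assignment fails constraints 1 and 2.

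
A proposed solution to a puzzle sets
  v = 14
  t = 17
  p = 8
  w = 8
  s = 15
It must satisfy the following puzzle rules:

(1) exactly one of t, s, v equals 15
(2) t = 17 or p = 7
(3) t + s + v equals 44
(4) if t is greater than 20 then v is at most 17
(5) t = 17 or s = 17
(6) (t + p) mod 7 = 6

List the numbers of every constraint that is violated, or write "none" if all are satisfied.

The assignment fails constraints 3 and 6.

(1) t=17, s=15, v=14; 1 of them equals 15 — holds.
(2) t = 17 = 17 (first disjunct) — holds.
(3) t + s + v = 17 + 15 + 14 = 46, not 44 — does not hold.
(4) t = 17, not > 20; antecedent false, conditional vacuously true — holds.
(5) t = 17 = 17 (first disjunct) — holds.
(6) t + p = 25; 25 mod 7 = 4, not 6 — does not hold.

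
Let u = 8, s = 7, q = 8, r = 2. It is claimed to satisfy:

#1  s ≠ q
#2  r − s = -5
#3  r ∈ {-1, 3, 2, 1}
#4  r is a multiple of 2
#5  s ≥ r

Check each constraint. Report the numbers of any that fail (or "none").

The assignment satisfies every constraint.

#1 s = 7, q = 8; distinct — holds.
#2 r − s = 2 − 7 = -5 — holds.
#3 r = 2 is in {-1, 3, 2, 1} — holds.
#4 2 / 2 = 1, so 2 divides 2 — holds.
#5 s = 7, r = 2; 7 ≥ 2 — holds.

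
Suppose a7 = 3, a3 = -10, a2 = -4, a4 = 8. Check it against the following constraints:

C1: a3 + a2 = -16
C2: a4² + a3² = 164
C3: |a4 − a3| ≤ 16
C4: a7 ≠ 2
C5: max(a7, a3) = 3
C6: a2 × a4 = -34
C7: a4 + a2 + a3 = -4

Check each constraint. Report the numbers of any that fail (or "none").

Constraints 1, 3, 6, and 7 do not hold.

C1: a3 + a2 = -10 + (-4) = -14, not -16 — violated.
C2: a4² + a3² = 8² + (-10)² = 64 + 100 = 164 — satisfied.
C3: |8 − (-10)| = 18; 18 > 16, exceeds bound 16 — violated.
C4: a7 = 3, and 3 ≠ 2 — satisfied.
C5: max(3, -10) = 3 — satisfied.
C6: a2 × a4 = -4 × 8 = -32, not -34 — violated.
C7: a4 + a2 + a3 = 8 + (-4) + (-10) = -6, not -4 — violated.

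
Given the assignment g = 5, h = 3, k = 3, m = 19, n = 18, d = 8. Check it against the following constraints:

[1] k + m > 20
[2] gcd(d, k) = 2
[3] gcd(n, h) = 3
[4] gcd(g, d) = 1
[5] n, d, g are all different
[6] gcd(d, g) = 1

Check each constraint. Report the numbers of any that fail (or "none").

Violated: 2.

[1] k + m = 3 + 19 = 22; 22 > 20 — satisfied.
[2] gcd(8, 3) = 1, not 2 — violated.
[3] gcd(18, 3) = 3 — satisfied.
[4] gcd(5, 8) = 1 — satisfied.
[5] values 18, 8, 5 are pairwise distinct — satisfied.
[6] gcd(8, 5) = 1 — satisfied.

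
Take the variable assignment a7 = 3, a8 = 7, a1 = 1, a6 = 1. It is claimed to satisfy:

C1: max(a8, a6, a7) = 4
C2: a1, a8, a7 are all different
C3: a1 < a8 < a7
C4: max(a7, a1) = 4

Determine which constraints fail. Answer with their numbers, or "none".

C1: max(7, 1, 3) = 7, not 4  fails
C2: values 1, 7, 3 are pairwise distinct  holds
C3: values 1, 7, 3; a8 = 7 is not < a7 = 3  fails
C4: max(3, 1) = 3, not 4  fails

Constraints 1, 3, and 4 are violated.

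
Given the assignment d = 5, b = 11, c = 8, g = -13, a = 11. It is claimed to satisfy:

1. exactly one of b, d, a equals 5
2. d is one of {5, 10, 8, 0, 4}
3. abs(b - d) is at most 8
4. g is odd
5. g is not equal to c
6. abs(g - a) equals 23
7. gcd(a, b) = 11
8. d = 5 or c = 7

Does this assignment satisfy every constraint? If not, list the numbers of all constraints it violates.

Constraint 6 is violated.

1. b=11, d=5, a=11; 1 of them equals 5  ✔
2. d = 5 is in {5, 10, 8, 0, 4}  ✔
3. abs(11 - 5) = 6; 6 ≤ 8  ✔
4. g = -13 is odd  ✔
5. g = -13, c = 8; distinct  ✔
6. abs(-13 - 11) = 24, not 23  ✘
7. gcd(11, 11) = 11  ✔
8. d = 5 = 5 (first disjunct)  ✔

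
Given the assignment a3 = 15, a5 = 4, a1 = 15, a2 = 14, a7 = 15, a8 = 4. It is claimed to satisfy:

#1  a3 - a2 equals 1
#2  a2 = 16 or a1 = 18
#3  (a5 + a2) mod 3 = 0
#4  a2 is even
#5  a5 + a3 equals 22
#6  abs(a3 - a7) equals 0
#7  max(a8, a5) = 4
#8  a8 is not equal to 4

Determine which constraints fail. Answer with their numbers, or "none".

No — constraints 2, 5, 8 are not satisfied.

#1 a3 - a2 = 15 - 14 = 1  OK
#2 a2 = 14 ≠ 16 and a1 = 15 ≠ 18; both disjuncts false  FAIL
#3 a5 + a2 = 18; 18 mod 3 = 0  OK
#4 a2 = 14 is even  OK
#5 a5 + a3 = 4 + 15 = 19, not 22  FAIL
#6 abs(15 - 15) = 0  OK
#7 max(4, 4) = 4  OK
#8 a8 = 4, but 4 is required to differ  FAIL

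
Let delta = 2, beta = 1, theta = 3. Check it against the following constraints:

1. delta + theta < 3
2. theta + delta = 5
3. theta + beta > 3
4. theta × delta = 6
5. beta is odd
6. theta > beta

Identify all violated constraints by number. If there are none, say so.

1. delta + theta = 2 + 3 = 5; 5 ≥ 3, bound 3 not met — violated.
2. theta + delta = 3 + 2 = 5 — OK.
3. theta + beta = 3 + 1 = 4; 4 > 3 — OK.
4. theta × delta = 3 × 2 = 6 — OK.
5. beta = 1 is odd — OK.
6. theta = 3, beta = 1; 3 > 1 — OK.

Violated: 1.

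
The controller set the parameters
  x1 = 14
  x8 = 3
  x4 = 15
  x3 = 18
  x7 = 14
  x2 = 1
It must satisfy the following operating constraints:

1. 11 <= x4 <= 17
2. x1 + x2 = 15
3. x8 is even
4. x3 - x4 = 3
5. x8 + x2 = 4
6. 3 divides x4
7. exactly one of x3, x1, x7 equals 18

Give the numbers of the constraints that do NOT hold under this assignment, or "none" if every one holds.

1. x4 = 15 lies in [11, 17] — OK.
2. x1 + x2 = 14 + 1 = 15 — OK.
3. x8 = 3 is odd — violated.
4. x3 - x4 = 18 - 15 = 3 — OK.
5. x8 + x2 = 3 + 1 = 4 — OK.
6. 15 / 3 = 5, so 3 divides 15 — OK.
7. x3=18, x1=14, x7=14; 1 of them equals 18 — OK.

The assignment fails constraint 3.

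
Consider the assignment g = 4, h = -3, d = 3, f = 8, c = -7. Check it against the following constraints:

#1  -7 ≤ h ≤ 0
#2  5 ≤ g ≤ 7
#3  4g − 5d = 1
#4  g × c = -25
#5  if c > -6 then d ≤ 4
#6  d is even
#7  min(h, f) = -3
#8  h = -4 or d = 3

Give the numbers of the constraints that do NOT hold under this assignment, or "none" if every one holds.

#1 h = -3 lies in [-7, 0]  ✓
#2 g = 4 is outside [5, 7]  ✗
#3 4g − 5d = 4(4) − 5(3) = 1  ✓
#4 g × c = 4 × (-7) = -28, not -25  ✗
#5 c = -7, not > -6; antecedent false, conditional vacuously true  ✓
#6 d = 3 is odd  ✗
#7 min(-3, 8) = -3  ✓
#8 h = -3 ≠ -4, but d = 3 = 3 (second disjunct)  ✓

The assignment fails constraints 2, 4, and 6.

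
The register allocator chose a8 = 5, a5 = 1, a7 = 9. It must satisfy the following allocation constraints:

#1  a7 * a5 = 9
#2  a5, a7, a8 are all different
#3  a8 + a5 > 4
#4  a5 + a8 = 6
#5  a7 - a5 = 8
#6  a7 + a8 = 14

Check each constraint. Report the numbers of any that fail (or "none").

#1 a7 * a5 = 9 * 1 = 9 — satisfied.
#2 values 1, 9, 5 are pairwise distinct — satisfied.
#3 a8 + a5 = 5 + 1 = 6; 6 > 4 — satisfied.
#4 a5 + a8 = 1 + 5 = 6 — satisfied.
#5 a7 - a5 = 9 - 1 = 8 — satisfied.
#6 a7 + a8 = 9 + 5 = 14 — satisfied.

No violations.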